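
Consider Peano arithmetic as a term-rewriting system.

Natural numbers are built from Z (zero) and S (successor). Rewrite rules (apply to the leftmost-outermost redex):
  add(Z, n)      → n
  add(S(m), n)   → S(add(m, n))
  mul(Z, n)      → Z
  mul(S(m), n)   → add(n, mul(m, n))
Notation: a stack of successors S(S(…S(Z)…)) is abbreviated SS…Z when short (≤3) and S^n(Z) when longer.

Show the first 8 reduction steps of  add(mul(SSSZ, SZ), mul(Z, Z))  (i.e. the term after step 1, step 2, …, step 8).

  start: add(mul(SSSZ, SZ), mul(Z, Z))
  step 1: add(add(SZ, mul(SSZ, SZ)), mul(Z, Z))
  step 2: add(S(add(Z, mul(SSZ, SZ))), mul(Z, Z))
  step 3: S(add(add(Z, mul(SSZ, SZ)), mul(Z, Z)))
  step 4: S(add(mul(SSZ, SZ), mul(Z, Z)))
  step 5: S(add(add(SZ, mul(SZ, SZ)), mul(Z, Z)))
  step 6: S(add(S(add(Z, mul(SZ, SZ))), mul(Z, Z)))
  step 7: S(S(add(add(Z, mul(SZ, SZ)), mul(Z, Z))))
  step 8: S(S(add(mul(SZ, SZ), mul(Z, Z))))

Answer: after 8 steps: S(S(add(mul(SZ, SZ), mul(Z, Z))))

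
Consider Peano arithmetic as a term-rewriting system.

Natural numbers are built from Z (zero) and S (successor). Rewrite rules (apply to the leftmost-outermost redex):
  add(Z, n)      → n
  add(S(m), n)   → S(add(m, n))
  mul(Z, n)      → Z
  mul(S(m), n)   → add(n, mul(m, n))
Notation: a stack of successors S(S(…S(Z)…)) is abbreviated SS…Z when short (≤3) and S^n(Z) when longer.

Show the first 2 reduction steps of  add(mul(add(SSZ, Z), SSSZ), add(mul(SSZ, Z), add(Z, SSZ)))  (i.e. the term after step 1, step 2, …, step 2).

Answer: after 2 steps: add(add(SSSZ, mul(add(SZ, Z), SSSZ)), add(mul(SSZ, Z), add(Z, SSZ)))

Working:
  start: add(mul(add(SSZ, Z), SSSZ), add(mul(SSZ, Z), add(Z, SSZ)))
  [1] add(mul(S(add(SZ, Z)), SSSZ), add(mul(SSZ, Z), add(Z, SSZ)))
  [2] add(add(SSSZ, mul(add(SZ, Z), SSSZ)), add(mul(SSZ, Z), add(Z, SSZ)))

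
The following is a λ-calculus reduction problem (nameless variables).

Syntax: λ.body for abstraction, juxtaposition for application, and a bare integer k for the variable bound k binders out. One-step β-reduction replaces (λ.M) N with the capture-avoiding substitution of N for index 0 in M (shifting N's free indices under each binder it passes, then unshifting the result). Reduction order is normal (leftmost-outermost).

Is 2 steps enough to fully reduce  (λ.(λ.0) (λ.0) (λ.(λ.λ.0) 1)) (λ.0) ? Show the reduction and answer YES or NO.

  start: (λ.(λ.0) (λ.0) (λ.(λ.λ.0) 1)) (λ.0)
  →1  (λ.0) (λ.0) (λ.(λ.λ.0) (λ.0))
  →2  (λ.0) (λ.(λ.λ.0) (λ.0))

Answer: NO — after 2 steps the term is (λ.0) (λ.(λ.λ.0) (λ.0)), not yet normal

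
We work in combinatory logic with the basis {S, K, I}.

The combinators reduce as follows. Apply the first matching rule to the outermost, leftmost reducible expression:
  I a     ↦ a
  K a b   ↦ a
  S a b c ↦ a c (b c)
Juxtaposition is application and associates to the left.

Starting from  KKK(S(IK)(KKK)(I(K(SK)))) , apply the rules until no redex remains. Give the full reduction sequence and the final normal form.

  start: KKK(S(IK)(KKK)(I(K(SK))))
  [1] K(S(IK)(KKK)(I(K(SK))))
  [2] K(IK(I(K(SK)))(KKK(I(K(SK)))))
  [3] K(K(I(K(SK)))(KKK(I(K(SK)))))
  [4] K(I(K(SK)))
  [5] K(K(SK))

Answer: normal form = K(K(SK))  (in 5 steps)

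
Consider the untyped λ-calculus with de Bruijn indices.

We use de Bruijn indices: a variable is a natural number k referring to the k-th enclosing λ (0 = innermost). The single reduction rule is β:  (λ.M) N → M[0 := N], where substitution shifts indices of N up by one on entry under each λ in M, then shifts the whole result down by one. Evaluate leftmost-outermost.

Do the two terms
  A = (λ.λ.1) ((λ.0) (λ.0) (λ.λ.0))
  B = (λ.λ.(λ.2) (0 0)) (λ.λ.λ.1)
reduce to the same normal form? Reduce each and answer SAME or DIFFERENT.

Term A:
  start: (λ.λ.1) ((λ.0) (λ.0) (λ.λ.0))
  step 1: λ.(λ.0) (λ.0) (λ.λ.0)
  step 2: λ.(λ.0) (λ.λ.0)
  step 3: λ.λ.λ.0

Term B:
  start: (λ.λ.(λ.2) (0 0)) (λ.λ.λ.1)
  step 1: λ.(λ.λ.λ.λ.1) (0 0)
  step 2: λ.λ.λ.λ.1

Answer: DIFFERENT — A ⇓ λ.λ.λ.0, B ⇓ λ.λ.λ.λ.1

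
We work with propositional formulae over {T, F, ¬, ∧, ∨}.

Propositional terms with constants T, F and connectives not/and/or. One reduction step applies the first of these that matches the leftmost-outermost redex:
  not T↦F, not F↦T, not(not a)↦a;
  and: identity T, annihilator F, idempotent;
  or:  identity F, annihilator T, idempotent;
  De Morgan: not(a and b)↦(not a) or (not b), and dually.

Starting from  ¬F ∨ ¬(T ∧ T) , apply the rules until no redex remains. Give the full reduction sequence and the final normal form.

  start: ¬F ∨ ¬(T ∧ T)
  →1  T ∨ ¬(T ∧ T)
  →2  T

Answer: normal form = T  (in 2 steps)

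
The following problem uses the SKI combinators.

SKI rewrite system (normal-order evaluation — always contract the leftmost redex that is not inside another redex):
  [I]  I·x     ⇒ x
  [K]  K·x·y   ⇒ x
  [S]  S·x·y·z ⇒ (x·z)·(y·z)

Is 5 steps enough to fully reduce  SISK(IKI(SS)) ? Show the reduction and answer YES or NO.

  start: SISK(IKI(SS))
  →1  IK(SK)(IKI(SS))
  →2  K(SK)(IKI(SS))
  →3  SK

Answer: YES — reaches normal form SK in 3 ≤ 5 steps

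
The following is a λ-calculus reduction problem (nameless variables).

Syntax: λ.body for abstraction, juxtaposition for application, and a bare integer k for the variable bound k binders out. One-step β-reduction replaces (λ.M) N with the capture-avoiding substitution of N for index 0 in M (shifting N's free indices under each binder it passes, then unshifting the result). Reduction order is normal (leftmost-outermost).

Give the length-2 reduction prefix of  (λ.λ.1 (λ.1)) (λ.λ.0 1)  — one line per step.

  start: (λ.λ.1 (λ.1)) (λ.λ.0 1)
  [1] λ.(λ.λ.0 1) (λ.1)
  [2] λ.λ.0 (λ.2)

Answer: after 2 steps: λ.λ.0 (λ.2)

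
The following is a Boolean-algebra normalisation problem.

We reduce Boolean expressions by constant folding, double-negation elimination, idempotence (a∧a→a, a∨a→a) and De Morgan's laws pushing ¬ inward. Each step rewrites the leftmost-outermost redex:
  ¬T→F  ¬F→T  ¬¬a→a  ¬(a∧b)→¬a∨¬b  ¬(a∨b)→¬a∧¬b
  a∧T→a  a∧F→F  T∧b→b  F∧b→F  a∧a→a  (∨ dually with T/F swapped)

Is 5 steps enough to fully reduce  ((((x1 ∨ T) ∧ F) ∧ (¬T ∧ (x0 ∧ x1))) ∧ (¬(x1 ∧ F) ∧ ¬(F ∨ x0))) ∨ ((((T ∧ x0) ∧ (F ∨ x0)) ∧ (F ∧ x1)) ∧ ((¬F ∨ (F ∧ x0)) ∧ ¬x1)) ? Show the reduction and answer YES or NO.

  start: ((((x1 ∨ T) ∧ F) ∧ (¬T ∧ (x0 ∧ x1))) ∧ (¬(x1 ∧ F) ∧ ¬(F ∨ x0))) ∨ ((((T ∧ x0) ∧ (F ∨ x0)) ∧ (F ∧ x1)) ∧ ((¬F ∨ (F ∧ x0)) ∧ ¬x1))
  →1  ((F ∧ (¬T ∧ (x0 ∧ x1))) ∧ (¬(x1 ∧ F) ∧ ¬(F ∨ x0))) ∨ ((((T ∧ x0) ∧ (F ∨ x0)) ∧ (F ∧ x1)) ∧ ((¬F ∨ (F ∧ x0)) ∧ ¬x1))
  →2  (F ∧ (¬(x1 ∧ F) ∧ ¬(F ∨ x0))) ∨ ((((T ∧ x0) ∧ (F ∨ x0)) ∧ (F ∧ x1)) ∧ ((¬F ∨ (F ∧ x0)) ∧ ¬x1))
  →3  F ∨ ((((T ∧ x0) ∧ (F ∨ x0)) ∧ (F ∧ x1)) ∧ ((¬F ∨ (F ∧ x0)) ∧ ¬x1))
  →4  (((T ∧ x0) ∧ (F ∨ x0)) ∧ (F ∧ x1)) ∧ ((¬F ∨ (F ∧ x0)) ∧ ¬x1)
  →5  ((x0 ∧ (F ∨ x0)) ∧ (F ∧ x1)) ∧ ((¬F ∨ (F ∧ x0)) ∧ ¬x1)

Answer: NO — after 5 steps the term is ((x0 ∧ (F ∨ x0)) ∧ (F ∧ x1)) ∧ ((¬F ∨ (F ∧ x0)) ∧ ¬x1), not yet normal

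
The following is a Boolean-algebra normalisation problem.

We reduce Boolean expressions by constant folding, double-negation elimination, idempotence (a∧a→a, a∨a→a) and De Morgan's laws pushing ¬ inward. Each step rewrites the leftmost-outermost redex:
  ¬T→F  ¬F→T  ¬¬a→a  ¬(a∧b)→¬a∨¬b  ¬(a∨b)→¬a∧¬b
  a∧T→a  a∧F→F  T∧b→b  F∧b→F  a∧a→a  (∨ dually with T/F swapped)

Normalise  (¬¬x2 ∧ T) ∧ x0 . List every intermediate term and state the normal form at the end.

  start: (¬¬x2 ∧ T) ∧ x0
  [1] ¬¬x2 ∧ x0
  [2] x2 ∧ x0

Answer: normal form = x2 ∧ x0  (in 2 steps)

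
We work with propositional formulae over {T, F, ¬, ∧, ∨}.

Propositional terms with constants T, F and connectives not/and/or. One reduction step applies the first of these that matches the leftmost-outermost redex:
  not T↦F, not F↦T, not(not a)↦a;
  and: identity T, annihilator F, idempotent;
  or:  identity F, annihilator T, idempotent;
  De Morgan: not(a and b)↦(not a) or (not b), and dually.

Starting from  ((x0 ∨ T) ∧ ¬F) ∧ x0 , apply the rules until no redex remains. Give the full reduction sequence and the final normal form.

Answer: normal form = x0  (in 4 steps)

Reduction:
  start: ((x0 ∨ T) ∧ ¬F) ∧ x0
  →1  (T ∧ ¬F) ∧ x0
  →2  ¬F ∧ x0
  →3  T ∧ x0
  →4  x0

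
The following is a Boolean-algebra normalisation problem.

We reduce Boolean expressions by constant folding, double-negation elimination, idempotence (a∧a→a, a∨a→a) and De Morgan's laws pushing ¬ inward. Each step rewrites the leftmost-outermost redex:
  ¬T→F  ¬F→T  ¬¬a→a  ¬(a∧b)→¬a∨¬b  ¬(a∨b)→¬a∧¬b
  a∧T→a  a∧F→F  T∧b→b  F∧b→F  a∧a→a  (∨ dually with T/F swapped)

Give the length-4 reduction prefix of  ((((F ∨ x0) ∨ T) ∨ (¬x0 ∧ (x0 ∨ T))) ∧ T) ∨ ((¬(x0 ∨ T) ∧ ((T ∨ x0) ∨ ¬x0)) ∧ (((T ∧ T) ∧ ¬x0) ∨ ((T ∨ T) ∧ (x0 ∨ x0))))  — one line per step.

Answer: after 4 steps: T

Reduction:
  start: ((((F ∨ x0) ∨ T) ∨ (¬x0 ∧ (x0 ∨ T))) ∧ T) ∨ ((¬(x0 ∨ T) ∧ ((T ∨ x0) ∨ ¬x0)) ∧ (((T ∧ T) ∧ ¬x0) ∨ ((T ∨ T) ∧ (x0 ∨ x0))))
  step 1: (((F ∨ x0) ∨ T) ∨ (¬x0 ∧ (x0 ∨ T))) ∨ ((¬(x0 ∨ T) ∧ ((T ∨ x0) ∨ ¬x0)) ∧ (((T ∧ T) ∧ ¬x0) ∨ ((T ∨ T) ∧ (x0 ∨ x0))))
  step 2: (T ∨ (¬x0 ∧ (x0 ∨ T))) ∨ ((¬(x0 ∨ T) ∧ ((T ∨ x0) ∨ ¬x0)) ∧ (((T ∧ T) ∧ ¬x0) ∨ ((T ∨ T) ∧ (x0 ∨ x0))))
  step 3: T ∨ ((¬(x0 ∨ T) ∧ ((T ∨ x0) ∨ ¬x0)) ∧ (((T ∧ T) ∧ ¬x0) ∨ ((T ∨ T) ∧ (x0 ∨ x0))))
  step 4: T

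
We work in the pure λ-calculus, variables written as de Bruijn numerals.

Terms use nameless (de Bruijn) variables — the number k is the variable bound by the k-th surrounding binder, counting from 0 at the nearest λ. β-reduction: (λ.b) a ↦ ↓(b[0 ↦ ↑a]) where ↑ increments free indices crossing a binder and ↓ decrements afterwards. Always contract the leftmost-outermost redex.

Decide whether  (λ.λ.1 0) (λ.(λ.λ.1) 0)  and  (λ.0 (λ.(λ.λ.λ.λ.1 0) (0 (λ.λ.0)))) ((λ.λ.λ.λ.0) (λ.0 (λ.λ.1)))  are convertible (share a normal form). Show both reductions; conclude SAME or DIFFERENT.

Answer: DIFFERENT — A ⇓ λ.λ.1, B ⇓ λ.λ.0

Reduction:
Term A:
  start: (λ.λ.1 0) (λ.(λ.λ.1) 0)
  step 1: λ.(λ.(λ.λ.1) 0) 0
  step 2: λ.(λ.λ.1) 0
  step 3: λ.λ.1

Term B:
  start: (λ.0 (λ.(λ.λ.λ.λ.1 0) (0 (λ.λ.0)))) ((λ.λ.λ.λ.0) (λ.0 (λ.λ.1)))
  step 1: (λ.λ.λ.λ.0) (λ.0 (λ.λ.1)) (λ.(λ.λ.λ.λ.1 0) (0 (λ.λ.0)))
  step 2: (λ.λ.λ.0) (λ.(λ.λ.λ.λ.1 0) (0 (λ.λ.0)))
  step 3: λ.λ.0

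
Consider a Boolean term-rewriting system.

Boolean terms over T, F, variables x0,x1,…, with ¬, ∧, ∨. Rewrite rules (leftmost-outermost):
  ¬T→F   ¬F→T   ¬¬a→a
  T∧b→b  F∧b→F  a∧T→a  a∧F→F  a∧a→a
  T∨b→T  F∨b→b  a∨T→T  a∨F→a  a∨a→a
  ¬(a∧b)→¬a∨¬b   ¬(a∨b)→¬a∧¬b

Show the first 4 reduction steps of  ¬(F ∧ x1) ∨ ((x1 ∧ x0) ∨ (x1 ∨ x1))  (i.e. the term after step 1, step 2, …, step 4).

Answer: after 4 steps: T

Reduction:
  start: ¬(F ∧ x1) ∨ ((x1 ∧ x0) ∨ (x1 ∨ x1))
  [1] (¬F ∨ ¬x1) ∨ ((x1 ∧ x0) ∨ (x1 ∨ x1))
  [2] (T ∨ ¬x1) ∨ ((x1 ∧ x0) ∨ (x1 ∨ x1))
  [3] T ∨ ((x1 ∧ x0) ∨ (x1 ∨ x1))
  [4] T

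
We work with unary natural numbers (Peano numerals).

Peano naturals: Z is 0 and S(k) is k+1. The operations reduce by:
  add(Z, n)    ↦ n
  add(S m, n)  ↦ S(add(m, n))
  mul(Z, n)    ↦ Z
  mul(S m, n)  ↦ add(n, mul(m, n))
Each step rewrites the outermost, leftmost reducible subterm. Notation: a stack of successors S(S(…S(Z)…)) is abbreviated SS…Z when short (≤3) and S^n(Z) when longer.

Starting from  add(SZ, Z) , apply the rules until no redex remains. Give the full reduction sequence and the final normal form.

  start: add(SZ, Z)
  [1] S(add(Z, Z))
  [2] SZ

Answer: normal form = SZ  (in 2 steps)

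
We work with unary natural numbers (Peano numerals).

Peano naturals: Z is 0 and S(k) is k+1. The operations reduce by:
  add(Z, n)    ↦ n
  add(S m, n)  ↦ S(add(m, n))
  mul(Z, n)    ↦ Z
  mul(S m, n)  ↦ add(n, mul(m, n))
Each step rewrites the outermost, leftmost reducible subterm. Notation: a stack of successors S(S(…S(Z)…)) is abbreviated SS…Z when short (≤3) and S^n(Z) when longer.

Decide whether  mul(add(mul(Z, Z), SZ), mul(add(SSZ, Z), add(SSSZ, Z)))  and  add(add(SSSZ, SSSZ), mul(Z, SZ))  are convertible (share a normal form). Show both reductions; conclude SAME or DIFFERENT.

Answer: SAME — A ⇓ S^6(Z), B ⇓ S^6(Z)

Reduction:
Term A:
  start: mul(add(mul(Z, Z), SZ), mul(add(SSZ, Z), add(SSSZ, Z)))
  step 1: mul(add(Z, SZ), mul(add(SSZ, Z), add(SSSZ, Z)))
  step 2: mul(SZ, mul(add(SSZ, Z), add(SSSZ, Z)))
  step 3: add(mul(add(SSZ, Z), add(SSSZ, Z)), mul(Z, mul(add(SSZ, Z), add(SSSZ, Z))))
  step 4: add(mul(S(add(SZ, Z)), add(SSSZ, Z)), mul(Z, mul(add(SSZ, Z), add(SSSZ, Z))))
  step 5: add(add(add(SSSZ, Z), mul(add(SZ, Z), add(SSSZ, Z))), mul(Z, mul(add(SSZ, Z), add(SSSZ, Z))))
  step 6: add(add(S(add(SSZ, Z)), mul(add(SZ, Z), add(SSSZ, Z))), mul(Z, mul(add(SSZ, Z), add(SSSZ, Z))))
  step 7: add(S(add(add(SSZ, Z), mul(add(SZ, Z), add(SSSZ, Z)))), mul(Z, mul(add(SSZ, Z), add(SSSZ, Z))))
  step 8: S(add(add(add(SSZ, Z), mul(add(SZ, Z), add(SSSZ, Z))), mul(Z, mul(add(SSZ, Z), add(SSSZ, Z)))))
  step 9: S(add(add(S(add(SZ, Z)), mul(add(SZ, Z), add(SSSZ, Z))), mul(Z, mul(add(SSZ, Z), add(SSSZ, Z)))))
  step 10: S(add(S(add(add(SZ, Z), mul(add(SZ, Z), add(SSSZ, Z)))), mul(Z, mul(add(SSZ, Z), add(SSSZ, Z)))))
  step 11: S(S(add(add(add(SZ, Z), mul(add(SZ, Z), add(SSSZ, Z))), mul(Z, mul(add(SSZ, Z), add(SSSZ, Z))))))
  step 12: S(S(add(add(S(add(Z, Z)), mul(add(SZ, Z), add(SSSZ, Z))), mul(Z, mul(add(SSZ, Z), add(SSSZ, Z))))))
  step 13: S(S(add(S(add(add(Z, Z), mul(add(SZ, Z), add(SSSZ, Z)))), mul(Z, mul(add(SSZ, Z), add(SSSZ, Z))))))
  step 14: S(S(S(add(add(add(Z, Z), mul(add(SZ, Z), add(SSSZ, Z))), mul(Z, mul(add(SSZ, Z), add(SSSZ, Z)))))))
  step 15: S(S(S(add(add(Z, mul(add(SZ, Z), add(SSSZ, Z))), mul(Z, mul(add(SSZ, Z), add(SSSZ, Z)))))))
  step 16: S(S(S(add(mul(add(SZ, Z), add(SSSZ, Z)), mul(Z, mul(add(SSZ, Z), add(SSSZ, Z)))))))
  step 17: S(S(S(add(mul(S(add(Z, Z)), add(SSSZ, Z)), mul(Z, mul(add(SSZ, Z), add(SSSZ, Z)))))))
  step 18: S(S(S(add(add(add(SSSZ, Z), mul(add(Z, Z), add(SSSZ, Z))), mul(Z, mul(add(SSZ, Z), add(SSSZ, Z)))))))
  step 19: S(S(S(add(add(S(add(SSZ, Z)), mul(add(Z, Z), add(SSSZ, Z))), mul(Z, mul(add(SSZ, Z), add(SSSZ, Z)))))))
  step 20: S(S(S(add(S(add(add(SSZ, Z), mul(add(Z, Z), add(SSSZ, Z)))), mul(Z, mul(add(SSZ, Z), add(SSSZ, Z)))))))
  step 21: S(S(S(S(add(add(add(SSZ, Z), mul(add(Z, Z), add(SSSZ, Z))), mul(Z, mul(add(SSZ, Z), add(SSSZ, Z))))))))
  step 22: S(S(S(S(add(add(S(add(SZ, Z)), mul(add(Z, Z), add(SSSZ, Z))), mul(Z, mul(add(SSZ, Z), add(SSSZ, Z))))))))
  step 23: S(S(S(S(add(S(add(add(SZ, Z), mul(add(Z, Z), add(SSSZ, Z)))), mul(Z, mul(add(SSZ, Z), add(SSSZ, Z))))))))
  step 24: S(S(S(S(S(add(add(add(SZ, Z), mul(add(Z, Z), add(SSSZ, Z))), mul(Z, mul(add(SSZ, Z), add(SSSZ, Z)))))))))
  step 25: S(S(S(S(S(add(add(S(add(Z, Z)), mul(add(Z, Z), add(SSSZ, Z))), mul(Z, mul(add(SSZ, Z), add(SSSZ, Z)))))))))
  step 26: S(S(S(S(S(add(S(add(add(Z, Z), mul(add(Z, Z), add(SSSZ, Z)))), mul(Z, mul(add(SSZ, Z), add(SSSZ, Z)))))))))
  step 27: S(S(S(S(S(S(add(add(add(Z, Z), mul(add(Z, Z), add(SSSZ, Z))), mul(Z, mul(add(SSZ, Z), add(SSSZ, Z))))))))))
  step 28: S(S(S(S(S(S(add(add(Z, mul(add(Z, Z), add(SSSZ, Z))), mul(Z, mul(add(SSZ, Z), add(SSSZ, Z))))))))))
  step 29: S(S(S(S(S(S(add(mul(add(Z, Z), add(SSSZ, Z)), mul(Z, mul(add(SSZ, Z), add(SSSZ, Z))))))))))
  step 30: S(S(S(S(S(S(add(mul(Z, add(SSSZ, Z)), mul(Z, mul(add(SSZ, Z), add(SSSZ, Z))))))))))
  step 31: S(S(S(S(S(S(add(Z, mul(Z, mul(add(SSZ, Z), add(SSSZ, Z))))))))))
  step 32: S(S(S(S(S(S(mul(Z, mul(add(SSZ, Z), add(SSSZ, Z)))))))))
  step 33: S^6(Z)

Term B:
  start: add(add(SSSZ, SSSZ), mul(Z, SZ))
  step 1: add(S(add(SSZ, SSSZ)), mul(Z, SZ))
  step 2: S(add(add(SSZ, SSSZ), mul(Z, SZ)))
  step 3: S(add(S(add(SZ, SSSZ)), mul(Z, SZ)))
  step 4: S(S(add(add(SZ, SSSZ), mul(Z, SZ))))
  step 5: S(S(add(S(add(Z, SSSZ)), mul(Z, SZ))))
  step 6: S(S(S(add(add(Z, SSSZ), mul(Z, SZ)))))
  step 7: S(S(S(add(SSSZ, mul(Z, SZ)))))
  step 8: S(S(S(S(add(SSZ, mul(Z, SZ))))))
  step 9: S(S(S(S(S(add(SZ, mul(Z, SZ)))))))
  step 10: S(S(S(S(S(S(add(Z, mul(Z, SZ))))))))
  step 11: S(S(S(S(S(S(mul(Z, SZ)))))))
  step 12: S^6(Z)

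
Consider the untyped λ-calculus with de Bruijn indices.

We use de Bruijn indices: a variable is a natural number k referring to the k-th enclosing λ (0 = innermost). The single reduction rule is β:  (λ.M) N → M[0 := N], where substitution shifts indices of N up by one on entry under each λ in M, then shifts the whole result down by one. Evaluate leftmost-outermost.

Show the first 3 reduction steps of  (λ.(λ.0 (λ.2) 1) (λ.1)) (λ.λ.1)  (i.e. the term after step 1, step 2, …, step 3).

  start: (λ.(λ.0 (λ.2) 1) (λ.1)) (λ.λ.1)
  step 1: (λ.0 (λ.λ.λ.1) (λ.λ.1)) (λ.λ.λ.1)
  step 2: (λ.λ.λ.1) (λ.λ.λ.1) (λ.λ.1)
  step 3: (λ.λ.1) (λ.λ.1)

Answer: after 3 steps: (λ.λ.1) (λ.λ.1)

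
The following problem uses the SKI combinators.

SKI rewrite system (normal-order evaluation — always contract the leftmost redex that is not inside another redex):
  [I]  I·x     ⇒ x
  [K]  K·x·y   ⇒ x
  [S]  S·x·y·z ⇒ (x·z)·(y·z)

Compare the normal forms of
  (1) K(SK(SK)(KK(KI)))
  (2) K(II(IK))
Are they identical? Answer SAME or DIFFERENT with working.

Answer: SAME — A ⇓ KK, B ⇓ KK

Working:
Term A:
  start: K(SK(SK)(KK(KI)))
  step 1: K(K(KK(KI))(SK(KK(KI))))
  step 2: K(KK(KI))
  step 3: KK

Term B:
  start: K(II(IK))
  step 1: K(I(IK))
  step 2: K(IK)
  step 3: KK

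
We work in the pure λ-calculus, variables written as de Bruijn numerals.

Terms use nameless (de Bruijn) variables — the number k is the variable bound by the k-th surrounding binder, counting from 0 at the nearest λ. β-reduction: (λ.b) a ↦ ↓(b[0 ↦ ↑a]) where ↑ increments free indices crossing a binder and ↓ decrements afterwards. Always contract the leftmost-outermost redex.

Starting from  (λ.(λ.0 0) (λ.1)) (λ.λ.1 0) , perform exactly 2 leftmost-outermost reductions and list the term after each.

Answer: after 2 steps: (λ.λ.λ.1 0) (λ.λ.λ.1 0)

Working:
  start: (λ.(λ.0 0) (λ.1)) (λ.λ.1 0)
  →1  (λ.0 0) (λ.λ.λ.1 0)
  →2  (λ.λ.λ.1 0) (λ.λ.λ.1 0)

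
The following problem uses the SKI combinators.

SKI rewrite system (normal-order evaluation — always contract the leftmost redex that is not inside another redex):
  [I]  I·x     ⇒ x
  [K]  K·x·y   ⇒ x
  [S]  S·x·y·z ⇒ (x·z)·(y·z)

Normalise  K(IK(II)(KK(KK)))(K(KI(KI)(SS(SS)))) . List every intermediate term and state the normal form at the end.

  start: K(IK(II)(KK(KK)))(K(KI(KI)(SS(SS))))
  step 1: IK(II)(KK(KK))
  step 2: K(II)(KK(KK))
  step 3: II
  step 4: I

Answer: normal form = I  (in 4 steps)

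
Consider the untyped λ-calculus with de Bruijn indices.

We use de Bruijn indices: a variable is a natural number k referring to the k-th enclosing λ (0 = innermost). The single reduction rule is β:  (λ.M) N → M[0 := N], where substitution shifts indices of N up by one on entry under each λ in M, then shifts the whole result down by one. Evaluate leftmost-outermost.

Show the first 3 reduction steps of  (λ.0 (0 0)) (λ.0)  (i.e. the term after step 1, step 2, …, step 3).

  start: (λ.0 (0 0)) (λ.0)
  →1  (λ.0) ((λ.0) (λ.0))
  →2  (λ.0) (λ.0)
  →3  λ.0

Answer: after 3 steps: λ.0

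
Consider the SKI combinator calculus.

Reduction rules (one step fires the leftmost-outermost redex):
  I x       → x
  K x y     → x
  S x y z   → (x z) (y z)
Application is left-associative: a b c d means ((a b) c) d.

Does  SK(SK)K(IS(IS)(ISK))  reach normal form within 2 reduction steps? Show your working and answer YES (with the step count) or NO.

Answer: NO — after 2 steps the term is K(IS(IS)(ISK)), not yet normal

Derivation:
  start: SK(SK)K(IS(IS)(ISK))
  step 1: KK(SKK)(IS(IS)(ISK))
  step 2: K(IS(IS)(ISK))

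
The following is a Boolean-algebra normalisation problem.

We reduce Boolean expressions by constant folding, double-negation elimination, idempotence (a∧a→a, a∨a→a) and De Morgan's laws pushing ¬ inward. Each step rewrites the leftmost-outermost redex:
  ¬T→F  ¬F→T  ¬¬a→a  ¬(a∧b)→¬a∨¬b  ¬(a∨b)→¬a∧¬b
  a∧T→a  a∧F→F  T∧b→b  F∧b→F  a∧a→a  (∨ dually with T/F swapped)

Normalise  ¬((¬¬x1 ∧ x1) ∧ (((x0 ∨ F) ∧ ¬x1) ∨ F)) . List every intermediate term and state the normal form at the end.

Answer: normal form = ¬x1 ∨ (¬x0 ∨ x1)  (in 12 steps)

Derivation:
  start: ¬((¬¬x1 ∧ x1) ∧ (((x0 ∨ F) ∧ ¬x1) ∨ F))
  [1] ¬(¬¬x1 ∧ x1) ∨ ¬(((x0 ∨ F) ∧ ¬x1) ∨ F)
  [2] (¬¬¬x1 ∨ ¬x1) ∨ ¬(((x0 ∨ F) ∧ ¬x1) ∨ F)
  [3] (¬x1 ∨ ¬x1) ∨ ¬(((x0 ∨ F) ∧ ¬x1) ∨ F)
  [4] ¬x1 ∨ ¬(((x0 ∨ F) ∧ ¬x1) ∨ F)
  [5] ¬x1 ∨ (¬((x0 ∨ F) ∧ ¬x1) ∧ ¬F)
  [6] ¬x1 ∨ ((¬(x0 ∨ F) ∨ ¬¬x1) ∧ ¬F)
  [7] ¬x1 ∨ (((¬x0 ∧ ¬F) ∨ ¬¬x1) ∧ ¬F)
  [8] ¬x1 ∨ (((¬x0 ∧ T) ∨ ¬¬x1) ∧ ¬F)
  [9] ¬x1 ∨ ((¬x0 ∨ ¬¬x1) ∧ ¬F)
  [10] ¬x1 ∨ ((¬x0 ∨ x1) ∧ ¬F)
  [11] ¬x1 ∨ ((¬x0 ∨ x1) ∧ T)
  [12] ¬x1 ∨ (¬x0 ∨ x1)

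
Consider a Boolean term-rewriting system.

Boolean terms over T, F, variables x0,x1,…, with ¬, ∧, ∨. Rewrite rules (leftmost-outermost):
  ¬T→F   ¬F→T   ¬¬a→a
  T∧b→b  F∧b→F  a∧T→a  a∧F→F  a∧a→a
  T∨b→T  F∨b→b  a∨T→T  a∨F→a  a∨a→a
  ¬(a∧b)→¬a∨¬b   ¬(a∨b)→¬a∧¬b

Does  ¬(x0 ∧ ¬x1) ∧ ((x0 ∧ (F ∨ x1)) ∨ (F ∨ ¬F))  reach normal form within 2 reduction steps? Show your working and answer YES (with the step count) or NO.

  start: ¬(x0 ∧ ¬x1) ∧ ((x0 ∧ (F ∨ x1)) ∨ (F ∨ ¬F))
  step 1: (¬x0 ∨ ¬¬x1) ∧ ((x0 ∧ (F ∨ x1)) ∨ (F ∨ ¬F))
  step 2: (¬x0 ∨ x1) ∧ ((x0 ∧ (F ∨ x1)) ∨ (F ∨ ¬F))

Answer: NO — after 2 steps the term is (¬x0 ∨ x1) ∧ ((x0 ∧ (F ∨ x1)) ∨ (F ∨ ¬F)), not yet normal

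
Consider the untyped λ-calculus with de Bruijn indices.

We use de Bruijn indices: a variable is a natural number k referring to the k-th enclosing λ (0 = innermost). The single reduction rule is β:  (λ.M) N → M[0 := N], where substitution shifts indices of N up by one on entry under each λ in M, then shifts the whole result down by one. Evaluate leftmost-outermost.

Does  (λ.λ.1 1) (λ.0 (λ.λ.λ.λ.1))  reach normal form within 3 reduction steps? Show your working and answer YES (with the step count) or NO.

Answer: NO — after 3 steps the term is λ.(λ.λ.λ.λ.1) (λ.λ.λ.λ.1), not yet normal

Working:
  start: (λ.λ.1 1) (λ.0 (λ.λ.λ.λ.1))
  →1  λ.(λ.0 (λ.λ.λ.λ.1)) (λ.0 (λ.λ.λ.λ.1))
  →2  λ.(λ.0 (λ.λ.λ.λ.1)) (λ.λ.λ.λ.1)
  →3  λ.(λ.λ.λ.λ.1) (λ.λ.λ.λ.1)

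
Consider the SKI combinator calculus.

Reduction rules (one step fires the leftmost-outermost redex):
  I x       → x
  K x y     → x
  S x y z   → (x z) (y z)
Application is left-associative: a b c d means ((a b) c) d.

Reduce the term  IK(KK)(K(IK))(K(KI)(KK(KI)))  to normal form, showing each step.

  start: IK(KK)(K(IK))(K(KI)(KK(KI)))
  →1  K(KK)(K(IK))(K(KI)(KK(KI)))
  →2  KK(K(KI)(KK(KI)))
  →3  K

Answer: normal form = K  (in 3 steps)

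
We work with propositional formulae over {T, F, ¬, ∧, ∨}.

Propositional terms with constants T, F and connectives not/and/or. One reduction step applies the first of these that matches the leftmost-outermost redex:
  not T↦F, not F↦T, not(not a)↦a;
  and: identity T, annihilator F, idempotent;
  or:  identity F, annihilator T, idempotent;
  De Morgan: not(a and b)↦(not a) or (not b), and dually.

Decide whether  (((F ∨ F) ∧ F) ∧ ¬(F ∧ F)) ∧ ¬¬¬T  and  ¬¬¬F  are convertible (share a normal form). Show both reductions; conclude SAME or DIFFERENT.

Term A:
  start: (((F ∨ F) ∧ F) ∧ ¬(F ∧ F)) ∧ ¬¬¬T
  →1  (F ∧ ¬(F ∧ F)) ∧ ¬¬¬T
  →2  F ∧ ¬¬¬T
  →3  F

Term B:
  start: ¬¬¬F
  →1  ¬F
  →2  T

Answer: DIFFERENT — A ⇓ F, B ⇓ T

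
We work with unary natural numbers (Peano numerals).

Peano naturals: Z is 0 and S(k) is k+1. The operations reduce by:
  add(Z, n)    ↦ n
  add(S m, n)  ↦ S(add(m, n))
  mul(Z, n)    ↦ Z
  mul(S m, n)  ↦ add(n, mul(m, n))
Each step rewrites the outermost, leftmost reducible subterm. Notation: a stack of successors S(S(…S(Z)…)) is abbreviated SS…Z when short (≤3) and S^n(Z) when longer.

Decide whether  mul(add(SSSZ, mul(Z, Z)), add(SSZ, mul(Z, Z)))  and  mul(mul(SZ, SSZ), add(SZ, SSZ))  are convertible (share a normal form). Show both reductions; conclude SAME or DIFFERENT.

Term A:
  start: mul(add(SSSZ, mul(Z, Z)), add(SSZ, mul(Z, Z)))
  [1] mul(S(add(SSZ, mul(Z, Z))), add(SSZ, mul(Z, Z)))
  [2] add(add(SSZ, mul(Z, Z)), mul(add(SSZ, mul(Z, Z)), add(SSZ, mul(Z, Z))))
  [3] add(S(add(SZ, mul(Z, Z))), mul(add(SSZ, mul(Z, Z)), add(SSZ, mul(Z, Z))))
  [4] S(add(add(SZ, mul(Z, Z)), mul(add(SSZ, mul(Z, Z)), add(SSZ, mul(Z, Z)))))
  [5] S(add(S(add(Z, mul(Z, Z))), mul(add(SSZ, mul(Z, Z)), add(SSZ, mul(Z, Z)))))
  [6] S(S(add(add(Z, mul(Z, Z)), mul(add(SSZ, mul(Z, Z)), add(SSZ, mul(Z, Z))))))
  [7] S(S(add(mul(Z, Z), mul(add(SSZ, mul(Z, Z)), add(SSZ, mul(Z, Z))))))
  [8] S(S(add(Z, mul(add(SSZ, mul(Z, Z)), add(SSZ, mul(Z, Z))))))
  [9] S(S(mul(add(SSZ, mul(Z, Z)), add(SSZ, mul(Z, Z)))))
  [10] S(S(mul(S(add(SZ, mul(Z, Z))), add(SSZ, mul(Z, Z)))))
  [11] S(S(add(add(SSZ, mul(Z, Z)), mul(add(SZ, mul(Z, Z)), add(SSZ, mul(Z, Z))))))
  [12] S(S(add(S(add(SZ, mul(Z, Z))), mul(add(SZ, mul(Z, Z)), add(SSZ, mul(Z, Z))))))
  [13] S(S(S(add(add(SZ, mul(Z, Z)), mul(add(SZ, mul(Z, Z)), add(SSZ, mul(Z, Z)))))))
  [14] S(S(S(add(S(add(Z, mul(Z, Z))), mul(add(SZ, mul(Z, Z)), add(SSZ, mul(Z, Z)))))))
  [15] S(S(S(S(add(add(Z, mul(Z, Z)), mul(add(SZ, mul(Z, Z)), add(SSZ, mul(Z, Z))))))))
  [16] S(S(S(S(add(mul(Z, Z), mul(add(SZ, mul(Z, Z)), add(SSZ, mul(Z, Z))))))))
  [17] S(S(S(S(add(Z, mul(add(SZ, mul(Z, Z)), add(SSZ, mul(Z, Z))))))))
  [18] S(S(S(S(mul(add(SZ, mul(Z, Z)), add(SSZ, mul(Z, Z)))))))
  [19] S(S(S(S(mul(S(add(Z, mul(Z, Z))), add(SSZ, mul(Z, Z)))))))
  [20] S(S(S(S(add(add(SSZ, mul(Z, Z)), mul(add(Z, mul(Z, Z)), add(SSZ, mul(Z, Z))))))))
  [21] S(S(S(S(add(S(add(SZ, mul(Z, Z))), mul(add(Z, mul(Z, Z)), add(SSZ, mul(Z, Z))))))))
  [22] S(S(S(S(S(add(add(SZ, mul(Z, Z)), mul(add(Z, mul(Z, Z)), add(SSZ, mul(Z, Z)))))))))
  [23] S(S(S(S(S(add(S(add(Z, mul(Z, Z))), mul(add(Z, mul(Z, Z)), add(SSZ, mul(Z, Z)))))))))
  [24] S(S(S(S(S(S(add(add(Z, mul(Z, Z)), mul(add(Z, mul(Z, Z)), add(SSZ, mul(Z, Z))))))))))
  [25] S(S(S(S(S(S(add(mul(Z, Z), mul(add(Z, mul(Z, Z)), add(SSZ, mul(Z, Z))))))))))
  [26] S(S(S(S(S(S(add(Z, mul(add(Z, mul(Z, Z)), add(SSZ, mul(Z, Z))))))))))
  [27] S(S(S(S(S(S(mul(add(Z, mul(Z, Z)), add(SSZ, mul(Z, Z)))))))))
  [28] S(S(S(S(S(S(mul(mul(Z, Z), add(SSZ, mul(Z, Z)))))))))
  [29] S(S(S(S(S(S(mul(Z, add(SSZ, mul(Z, Z)))))))))
  [30] S^6(Z)

Term B:
  start: mul(mul(SZ, SSZ), add(SZ, SSZ))
  [1] mul(add(SSZ, mul(Z, SSZ)), add(SZ, SSZ))
  [2] mul(S(add(SZ, mul(Z, SSZ))), add(SZ, SSZ))
  [3] add(add(SZ, SSZ), mul(add(SZ, mul(Z, SSZ)), add(SZ, SSZ)))
  [4] add(S(add(Z, SSZ)), mul(add(SZ, mul(Z, SSZ)), add(SZ, SSZ)))
  [5] S(add(add(Z, SSZ), mul(add(SZ, mul(Z, SSZ)), add(SZ, SSZ))))
  [6] S(add(SSZ, mul(add(SZ, mul(Z, SSZ)), add(SZ, SSZ))))
  [7] S(S(add(SZ, mul(add(SZ, mul(Z, SSZ)), add(SZ, SSZ)))))
  [8] S(S(S(add(Z, mul(add(SZ, mul(Z, SSZ)), add(SZ, SSZ))))))
  [9] S(S(S(mul(add(SZ, mul(Z, SSZ)), add(SZ, SSZ)))))
  [10] S(S(S(mul(S(add(Z, mul(Z, SSZ))), add(SZ, SSZ)))))
  [11] S(S(S(add(add(SZ, SSZ), mul(add(Z, mul(Z, SSZ)), add(SZ, SSZ))))))
  [12] S(S(S(add(S(add(Z, SSZ)), mul(add(Z, mul(Z, SSZ)), add(SZ, SSZ))))))
  [13] S(S(S(S(add(add(Z, SSZ), mul(add(Z, mul(Z, SSZ)), add(SZ, SSZ)))))))
  [14] S(S(S(S(add(SSZ, mul(add(Z, mul(Z, SSZ)), add(SZ, SSZ)))))))
  [15] S(S(S(S(S(add(SZ, mul(add(Z, mul(Z, SSZ)), add(SZ, SSZ))))))))
  [16] S(S(S(S(S(S(add(Z, mul(add(Z, mul(Z, SSZ)), add(SZ, SSZ)))))))))
  [17] S(S(S(S(S(S(mul(add(Z, mul(Z, SSZ)), add(SZ, SSZ))))))))
  [18] S(S(S(S(S(S(mul(mul(Z, SSZ), add(SZ, SSZ))))))))
  [19] S(S(S(S(S(S(mul(Z, add(SZ, SSZ))))))))
  [20] S^6(Z)

Answer: SAME — A ⇓ S^6(Z), B ⇓ S^6(Z)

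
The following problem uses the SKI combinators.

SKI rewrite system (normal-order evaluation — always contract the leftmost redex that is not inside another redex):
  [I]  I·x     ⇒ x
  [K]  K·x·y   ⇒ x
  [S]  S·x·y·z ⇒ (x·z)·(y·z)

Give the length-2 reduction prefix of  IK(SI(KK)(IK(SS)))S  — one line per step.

  start: IK(SI(KK)(IK(SS)))S
  step 1: K(SI(KK)(IK(SS)))S
  step 2: SI(KK)(IK(SS))

Answer: after 2 steps: SI(KK)(IK(SS))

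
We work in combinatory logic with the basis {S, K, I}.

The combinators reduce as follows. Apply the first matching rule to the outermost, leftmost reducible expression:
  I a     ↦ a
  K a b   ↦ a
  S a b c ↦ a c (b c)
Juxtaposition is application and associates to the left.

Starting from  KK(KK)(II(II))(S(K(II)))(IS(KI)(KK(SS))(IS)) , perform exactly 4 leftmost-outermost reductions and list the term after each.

Answer: after 4 steps: II(IS(KI)(KK(SS))(IS))

Working:
  start: KK(KK)(II(II))(S(K(II)))(IS(KI)(KK(SS))(IS))
  [1] K(II(II))(S(K(II)))(IS(KI)(KK(SS))(IS))
  [2] II(II)(IS(KI)(KK(SS))(IS))
  [3] I(II)(IS(KI)(KK(SS))(IS))
  [4] II(IS(KI)(KK(SS))(IS))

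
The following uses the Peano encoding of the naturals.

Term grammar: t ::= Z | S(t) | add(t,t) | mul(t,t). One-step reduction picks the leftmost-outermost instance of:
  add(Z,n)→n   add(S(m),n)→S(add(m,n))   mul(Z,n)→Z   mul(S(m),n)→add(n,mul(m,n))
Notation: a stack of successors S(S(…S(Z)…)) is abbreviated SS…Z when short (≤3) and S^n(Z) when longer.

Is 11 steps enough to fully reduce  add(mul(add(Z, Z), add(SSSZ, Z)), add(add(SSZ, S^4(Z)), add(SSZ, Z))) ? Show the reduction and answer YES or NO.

Answer: NO — after 11 steps the term is S(S(S(S(S(add(SZ, add(SSZ, Z))))))), not yet normal

Working:
  start: add(mul(add(Z, Z), add(SSSZ, Z)), add(add(SSZ, S^4(Z)), add(SSZ, Z)))
  [1] add(mul(Z, add(SSSZ, Z)), add(add(SSZ, S^4(Z)), add(SSZ, Z)))
  [2] add(Z, add(add(SSZ, S^4(Z)), add(SSZ, Z)))
  [3] add(add(SSZ, S^4(Z)), add(SSZ, Z))
  [4] add(S(add(SZ, S^4(Z))), add(SSZ, Z))
  [5] S(add(add(SZ, S^4(Z)), add(SSZ, Z)))
  [6] S(add(S(add(Z, S^4(Z))), add(SSZ, Z)))
  [7] S(S(add(add(Z, S^4(Z)), add(SSZ, Z))))
  [8] S(S(add(S^4(Z), add(SSZ, Z))))
  [9] S(S(S(add(SSSZ, add(SSZ, Z)))))
  [10] S(S(S(S(add(SSZ, add(SSZ, Z))))))
  [11] S(S(S(S(S(add(SZ, add(SSZ, Z)))))))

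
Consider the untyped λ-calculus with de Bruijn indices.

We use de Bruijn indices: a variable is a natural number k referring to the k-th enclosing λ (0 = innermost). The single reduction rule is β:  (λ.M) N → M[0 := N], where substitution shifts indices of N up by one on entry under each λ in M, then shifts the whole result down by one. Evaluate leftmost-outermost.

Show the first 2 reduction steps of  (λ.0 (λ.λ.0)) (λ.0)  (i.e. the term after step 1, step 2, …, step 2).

  start: (λ.0 (λ.λ.0)) (λ.0)
  [1] (λ.0) (λ.λ.0)
  [2] λ.λ.0

Answer: after 2 steps: λ.λ.0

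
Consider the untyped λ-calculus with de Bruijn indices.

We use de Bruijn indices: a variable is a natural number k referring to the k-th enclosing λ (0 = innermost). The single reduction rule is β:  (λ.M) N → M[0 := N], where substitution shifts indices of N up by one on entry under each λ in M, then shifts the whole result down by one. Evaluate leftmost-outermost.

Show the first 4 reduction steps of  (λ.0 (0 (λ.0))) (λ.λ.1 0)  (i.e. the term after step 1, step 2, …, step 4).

  start: (λ.0 (0 (λ.0))) (λ.λ.1 0)
  step 1: (λ.λ.1 0) ((λ.λ.1 0) (λ.0))
  step 2: λ.(λ.λ.1 0) (λ.0) 0
  step 3: λ.(λ.(λ.0) 0) 0
  step 4: λ.(λ.0) 0

Answer: after 4 steps: λ.(λ.0) 0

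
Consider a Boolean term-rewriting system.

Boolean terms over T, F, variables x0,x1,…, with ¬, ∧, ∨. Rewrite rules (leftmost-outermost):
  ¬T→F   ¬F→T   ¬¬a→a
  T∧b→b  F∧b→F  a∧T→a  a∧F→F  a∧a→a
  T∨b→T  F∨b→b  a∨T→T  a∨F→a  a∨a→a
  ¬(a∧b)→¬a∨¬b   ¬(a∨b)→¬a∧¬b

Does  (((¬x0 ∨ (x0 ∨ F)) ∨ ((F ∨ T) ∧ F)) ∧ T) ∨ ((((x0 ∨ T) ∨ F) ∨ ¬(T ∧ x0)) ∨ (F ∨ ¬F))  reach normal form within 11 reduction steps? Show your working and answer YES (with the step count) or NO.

  start: (((¬x0 ∨ (x0 ∨ F)) ∨ ((F ∨ T) ∧ F)) ∧ T) ∨ ((((x0 ∨ T) ∨ F) ∨ ¬(T ∧ x0)) ∨ (F ∨ ¬F))
  →1  ((¬x0 ∨ (x0 ∨ F)) ∨ ((F ∨ T) ∧ F)) ∨ ((((x0 ∨ T) ∨ F) ∨ ¬(T ∧ x0)) ∨ (F ∨ ¬F))
  →2  ((¬x0 ∨ x0) ∨ ((F ∨ T) ∧ F)) ∨ ((((x0 ∨ T) ∨ F) ∨ ¬(T ∧ x0)) ∨ (F ∨ ¬F))
  →3  ((¬x0 ∨ x0) ∨ F) ∨ ((((x0 ∨ T) ∨ F) ∨ ¬(T ∧ x0)) ∨ (F ∨ ¬F))
  →4  (¬x0 ∨ x0) ∨ ((((x0 ∨ T) ∨ F) ∨ ¬(T ∧ x0)) ∨ (F ∨ ¬F))
  →5  (¬x0 ∨ x0) ∨ (((x0 ∨ T) ∨ ¬(T ∧ x0)) ∨ (F ∨ ¬F))
  →6  (¬x0 ∨ x0) ∨ ((T ∨ ¬(T ∧ x0)) ∨ (F ∨ ¬F))
  →7  (¬x0 ∨ x0) ∨ (T ∨ (F ∨ ¬F))
  →8  (¬x0 ∨ x0) ∨ T
  →9  T

Answer: YES — reaches normal form T in 9 ≤ 11 steps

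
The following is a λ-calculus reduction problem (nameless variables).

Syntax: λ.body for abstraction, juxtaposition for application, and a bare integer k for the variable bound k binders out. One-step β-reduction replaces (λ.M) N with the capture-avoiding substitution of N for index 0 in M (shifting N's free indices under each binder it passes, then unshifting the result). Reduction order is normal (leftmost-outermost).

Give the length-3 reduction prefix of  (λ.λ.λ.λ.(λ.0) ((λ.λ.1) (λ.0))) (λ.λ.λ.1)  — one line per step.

Answer: after 3 steps: λ.λ.λ.λ.λ.0

Derivation:
  start: (λ.λ.λ.λ.(λ.0) ((λ.λ.1) (λ.0))) (λ.λ.λ.1)
  →1  λ.λ.λ.(λ.0) ((λ.λ.1) (λ.0))
  →2  λ.λ.λ.(λ.λ.1) (λ.0)
  →3  λ.λ.λ.λ.λ.0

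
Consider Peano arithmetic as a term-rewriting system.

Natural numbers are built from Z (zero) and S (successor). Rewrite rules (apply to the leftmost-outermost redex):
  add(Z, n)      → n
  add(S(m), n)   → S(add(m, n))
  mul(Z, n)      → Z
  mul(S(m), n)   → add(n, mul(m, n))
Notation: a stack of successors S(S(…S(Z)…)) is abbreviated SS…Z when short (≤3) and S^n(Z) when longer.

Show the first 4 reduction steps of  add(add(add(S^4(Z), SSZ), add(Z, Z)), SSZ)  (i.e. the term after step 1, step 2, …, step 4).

Answer: after 4 steps: S(add(add(S(add(SSZ, SSZ)), add(Z, Z)), SSZ))

Derivation:
  start: add(add(add(S^4(Z), SSZ), add(Z, Z)), SSZ)
  [1] add(add(S(add(SSSZ, SSZ)), add(Z, Z)), SSZ)
  [2] add(S(add(add(SSSZ, SSZ), add(Z, Z))), SSZ)
  [3] S(add(add(add(SSSZ, SSZ), add(Z, Z)), SSZ))
  [4] S(add(add(S(add(SSZ, SSZ)), add(Z, Z)), SSZ))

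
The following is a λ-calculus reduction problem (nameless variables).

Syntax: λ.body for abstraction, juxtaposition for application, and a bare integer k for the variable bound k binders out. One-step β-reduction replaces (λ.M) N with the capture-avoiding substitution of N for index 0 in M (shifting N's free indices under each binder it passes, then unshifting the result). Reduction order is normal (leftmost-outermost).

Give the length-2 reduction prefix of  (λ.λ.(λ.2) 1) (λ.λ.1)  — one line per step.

  start: (λ.λ.(λ.2) 1) (λ.λ.1)
  [1] λ.(λ.λ.λ.1) (λ.λ.1)
  [2] λ.λ.λ.1

Answer: after 2 steps: λ.λ.λ.1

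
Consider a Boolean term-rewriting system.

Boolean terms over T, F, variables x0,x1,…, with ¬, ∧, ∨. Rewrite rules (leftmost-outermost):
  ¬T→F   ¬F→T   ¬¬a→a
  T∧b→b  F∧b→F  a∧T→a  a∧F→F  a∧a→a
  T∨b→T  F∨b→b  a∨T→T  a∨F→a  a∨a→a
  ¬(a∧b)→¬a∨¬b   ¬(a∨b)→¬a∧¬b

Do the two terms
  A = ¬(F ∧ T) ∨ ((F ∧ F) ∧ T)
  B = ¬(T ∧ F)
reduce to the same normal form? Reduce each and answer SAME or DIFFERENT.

Answer: SAME — A ⇓ T, B ⇓ T

Derivation:
Term A:
  start: ¬(F ∧ T) ∨ ((F ∧ F) ∧ T)
  [1] (¬F ∨ ¬T) ∨ ((F ∧ F) ∧ T)
  [2] (T ∨ ¬T) ∨ ((F ∧ F) ∧ T)
  [3] T ∨ ((F ∧ F) ∧ T)
  [4] T

Term B:
  start: ¬(T ∧ F)
  [1] ¬T ∨ ¬F
  [2] F ∨ ¬F
  [3] ¬F
  [4] T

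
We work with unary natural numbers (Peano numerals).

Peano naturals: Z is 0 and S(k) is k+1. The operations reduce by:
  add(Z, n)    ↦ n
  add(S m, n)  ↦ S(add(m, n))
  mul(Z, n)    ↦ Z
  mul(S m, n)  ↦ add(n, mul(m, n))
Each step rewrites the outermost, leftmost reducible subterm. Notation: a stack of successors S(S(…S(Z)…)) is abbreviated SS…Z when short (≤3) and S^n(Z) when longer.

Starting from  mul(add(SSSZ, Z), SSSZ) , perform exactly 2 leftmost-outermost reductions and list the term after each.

  start: mul(add(SSSZ, Z), SSSZ)
  step 1: mul(S(add(SSZ, Z)), SSSZ)
  step 2: add(SSSZ, mul(add(SSZ, Z), SSSZ))

Answer: after 2 steps: add(SSSZ, mul(add(SSZ, Z), SSSZ))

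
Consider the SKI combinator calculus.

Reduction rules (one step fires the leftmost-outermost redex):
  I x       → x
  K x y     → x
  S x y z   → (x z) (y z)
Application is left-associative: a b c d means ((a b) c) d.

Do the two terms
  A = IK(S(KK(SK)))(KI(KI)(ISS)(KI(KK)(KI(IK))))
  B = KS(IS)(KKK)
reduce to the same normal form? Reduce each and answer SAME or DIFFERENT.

Answer: SAME — A ⇓ SK, B ⇓ SK

Derivation:
Term A:
  start: IK(S(KK(SK)))(KI(KI)(ISS)(KI(KK)(KI(IK))))
  →1  K(S(KK(SK)))(KI(KI)(ISS)(KI(KK)(KI(IK))))
  →2  S(KK(SK))
  →3  SK

Term B:
  start: KS(IS)(KKK)
  →1  S(KKK)
  →2  SK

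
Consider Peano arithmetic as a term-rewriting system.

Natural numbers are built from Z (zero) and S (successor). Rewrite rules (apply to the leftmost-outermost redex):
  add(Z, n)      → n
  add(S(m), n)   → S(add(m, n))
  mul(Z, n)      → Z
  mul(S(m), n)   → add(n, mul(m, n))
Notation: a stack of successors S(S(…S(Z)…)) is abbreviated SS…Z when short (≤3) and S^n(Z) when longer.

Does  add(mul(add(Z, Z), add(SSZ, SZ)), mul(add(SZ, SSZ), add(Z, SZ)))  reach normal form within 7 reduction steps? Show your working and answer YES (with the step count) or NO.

  start: add(mul(add(Z, Z), add(SSZ, SZ)), mul(add(SZ, SSZ), add(Z, SZ)))
  →1  add(mul(Z, add(SSZ, SZ)), mul(add(SZ, SSZ), add(Z, SZ)))
  →2  add(Z, mul(add(SZ, SSZ), add(Z, SZ)))
  →3  mul(add(SZ, SSZ), add(Z, SZ))
  →4  mul(S(add(Z, SSZ)), add(Z, SZ))
  →5  add(add(Z, SZ), mul(add(Z, SSZ), add(Z, SZ)))
  →6  add(SZ, mul(add(Z, SSZ), add(Z, SZ)))
  →7  S(add(Z, mul(add(Z, SSZ), add(Z, SZ))))

Answer: NO — after 7 steps the term is S(add(Z, mul(add(Z, SSZ), add(Z, SZ)))), not yet normal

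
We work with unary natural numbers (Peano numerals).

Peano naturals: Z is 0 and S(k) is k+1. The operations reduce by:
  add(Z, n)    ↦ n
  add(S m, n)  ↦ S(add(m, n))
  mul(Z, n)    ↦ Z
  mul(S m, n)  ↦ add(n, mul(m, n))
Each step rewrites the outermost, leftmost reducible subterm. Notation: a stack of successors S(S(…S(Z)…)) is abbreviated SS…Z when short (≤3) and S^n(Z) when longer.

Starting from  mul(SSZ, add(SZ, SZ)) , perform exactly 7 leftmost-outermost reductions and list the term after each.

  start: mul(SSZ, add(SZ, SZ))
  →1  add(add(SZ, SZ), mul(SZ, add(SZ, SZ)))
  →2  add(S(add(Z, SZ)), mul(SZ, add(SZ, SZ)))
  →3  S(add(add(Z, SZ), mul(SZ, add(SZ, SZ))))
  →4  S(add(SZ, mul(SZ, add(SZ, SZ))))
  →5  S(S(add(Z, mul(SZ, add(SZ, SZ)))))
  →6  S(S(mul(SZ, add(SZ, SZ))))
  →7  S(S(add(add(SZ, SZ), mul(Z, add(SZ, SZ)))))

Answer: after 7 steps: S(S(add(add(SZ, SZ), mul(Z, add(SZ, SZ)))))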